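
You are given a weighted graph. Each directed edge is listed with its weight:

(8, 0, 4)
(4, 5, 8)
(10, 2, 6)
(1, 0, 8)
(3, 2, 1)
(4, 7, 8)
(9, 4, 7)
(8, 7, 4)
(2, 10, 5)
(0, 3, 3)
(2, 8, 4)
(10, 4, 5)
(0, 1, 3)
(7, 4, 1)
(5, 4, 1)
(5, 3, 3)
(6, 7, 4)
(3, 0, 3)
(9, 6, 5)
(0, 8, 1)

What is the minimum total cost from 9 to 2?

19

Compare a few routes:
9–4–5–3–2: 7+8+3+1 = 19
9–6–7–4–5–3–2: 5+4+1+8+3+1 = 22
Cheapest is 9–4–5–3–2 at 19.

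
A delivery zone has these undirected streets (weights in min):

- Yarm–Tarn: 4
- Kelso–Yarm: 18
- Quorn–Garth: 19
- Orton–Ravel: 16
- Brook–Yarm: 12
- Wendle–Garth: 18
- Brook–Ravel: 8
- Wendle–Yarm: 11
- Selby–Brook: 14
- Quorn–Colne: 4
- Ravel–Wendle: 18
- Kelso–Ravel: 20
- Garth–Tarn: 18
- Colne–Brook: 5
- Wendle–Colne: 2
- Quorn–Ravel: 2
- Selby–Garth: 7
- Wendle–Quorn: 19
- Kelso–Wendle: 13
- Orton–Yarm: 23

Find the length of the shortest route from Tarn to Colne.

Enumerating some paths:
Tarn - Yarm - Wendle - Colne: 4+11+2 = 17
Tarn - Yarm - Kelso - Wendle - Colne: 4+18+13+2 = 37
Tarn - Yarm - Brook - Colne: 4+12+5 = 21
Tarn - Yarm - Brook - Ravel - Quorn - Colne: 4+12+8+2+4 = 30
Cheapest is Tarn - Yarm - Wendle - Colne at 17 min.

17 min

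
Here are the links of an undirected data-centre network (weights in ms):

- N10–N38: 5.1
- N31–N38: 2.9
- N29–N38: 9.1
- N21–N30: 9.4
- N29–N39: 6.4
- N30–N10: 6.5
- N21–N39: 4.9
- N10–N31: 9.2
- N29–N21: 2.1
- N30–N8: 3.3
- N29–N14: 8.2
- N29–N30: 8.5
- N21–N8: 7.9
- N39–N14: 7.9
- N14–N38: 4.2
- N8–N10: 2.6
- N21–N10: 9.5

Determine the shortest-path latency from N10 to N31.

Compare a few routes:
N10 → N38 → N31: 5.1+2.9 = 8
N10 → N31: 9.2 = 9.2
Cheapest is N10 → N38 → N31 at 8 ms.

8 ms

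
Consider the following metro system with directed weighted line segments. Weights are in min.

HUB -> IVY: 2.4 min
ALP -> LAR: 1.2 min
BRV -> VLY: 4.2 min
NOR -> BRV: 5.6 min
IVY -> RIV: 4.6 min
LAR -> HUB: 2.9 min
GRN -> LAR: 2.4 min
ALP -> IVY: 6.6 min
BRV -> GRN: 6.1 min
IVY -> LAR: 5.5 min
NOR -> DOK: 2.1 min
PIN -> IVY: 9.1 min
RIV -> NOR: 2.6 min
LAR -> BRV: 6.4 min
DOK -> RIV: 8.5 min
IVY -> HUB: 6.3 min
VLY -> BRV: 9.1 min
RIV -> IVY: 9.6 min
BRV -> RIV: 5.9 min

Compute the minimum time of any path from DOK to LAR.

23.6 min

Candidate routes:
DOK - RIV - NOR - BRV - GRN - LAR: 8.5+2.6+5.6+6.1+2.4 = 25.2
DOK - RIV - IVY - LAR: 8.5+9.6+5.5 = 23.6
Cheapest is DOK - RIV - IVY - LAR at 23.6 min.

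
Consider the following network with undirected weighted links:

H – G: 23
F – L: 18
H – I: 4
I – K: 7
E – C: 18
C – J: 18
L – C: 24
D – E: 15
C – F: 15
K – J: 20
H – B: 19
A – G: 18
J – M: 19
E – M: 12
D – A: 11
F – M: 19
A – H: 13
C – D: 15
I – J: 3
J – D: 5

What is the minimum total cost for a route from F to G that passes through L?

Shortest F→L: F–L = 18
Best L to G: L–C–D–A–G costing 68
Total via L: 18 + 68 = 86.

86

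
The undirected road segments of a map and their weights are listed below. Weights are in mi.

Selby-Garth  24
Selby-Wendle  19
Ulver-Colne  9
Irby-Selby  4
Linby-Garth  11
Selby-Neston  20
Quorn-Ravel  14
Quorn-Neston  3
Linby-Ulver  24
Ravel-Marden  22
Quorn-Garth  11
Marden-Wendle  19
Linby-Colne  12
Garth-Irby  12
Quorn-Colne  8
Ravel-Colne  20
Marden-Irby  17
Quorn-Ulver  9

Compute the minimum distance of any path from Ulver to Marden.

Enumerating some paths:
Ulver → Quorn → Garth → Irby → Marden: 9+11+12+17 = 49
Ulver → Colne → Ravel → Marden: 9+20+22 = 51
Ulver → Quorn → Ravel → Marden: 9+14+22 = 45
Cheapest is Ulver → Quorn → Ravel → Marden at 45 mi.

45 mi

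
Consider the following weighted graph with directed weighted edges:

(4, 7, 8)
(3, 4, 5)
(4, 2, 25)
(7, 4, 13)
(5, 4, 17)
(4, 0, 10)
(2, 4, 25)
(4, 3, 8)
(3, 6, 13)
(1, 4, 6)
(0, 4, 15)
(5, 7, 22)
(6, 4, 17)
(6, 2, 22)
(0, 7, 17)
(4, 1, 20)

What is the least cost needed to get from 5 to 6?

38

Enumerating some paths:
5 - 7 - 4 - 3 - 6: 22+13+8+13 = 56
5 - 4 - 3 - 6: 17+8+13 = 38
Cheapest is 5 - 4 - 3 - 6 at 38.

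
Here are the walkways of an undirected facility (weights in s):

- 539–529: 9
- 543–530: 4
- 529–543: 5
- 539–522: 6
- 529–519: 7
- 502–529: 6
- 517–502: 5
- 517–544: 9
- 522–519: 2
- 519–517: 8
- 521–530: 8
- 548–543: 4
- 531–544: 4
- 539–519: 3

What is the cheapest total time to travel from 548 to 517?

Compare a few routes:
548 → 543 → 529 → 502 → 517: 4+5+6+5 = 20
548 → 543 → 529 → 519 → 517: 4+5+7+8 = 24
548 → 543 → 529 → 539 → 519 → 517: 4+5+9+3+8 = 29
Cheapest is 548 → 543 → 529 → 502 → 517 at 20 s.

20 s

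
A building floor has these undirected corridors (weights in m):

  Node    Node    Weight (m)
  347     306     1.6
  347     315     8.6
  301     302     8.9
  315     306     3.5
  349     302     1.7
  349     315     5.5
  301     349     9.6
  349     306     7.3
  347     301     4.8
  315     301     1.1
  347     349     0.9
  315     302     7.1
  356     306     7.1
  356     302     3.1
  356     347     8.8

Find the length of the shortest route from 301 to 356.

10.5 m

Settle nodes by increasing distance from 301:
301: 0
315: 1.1  (via 301)
306: 4.6  (via 315)
347: 4.8  (via 301)
349: 5.7  (via 347)
302: 7.4  (via 349)
356: 10.5  (via 302)
Shortest route: 301 → 347 → 349 → 302 → 356 = 10.5 m.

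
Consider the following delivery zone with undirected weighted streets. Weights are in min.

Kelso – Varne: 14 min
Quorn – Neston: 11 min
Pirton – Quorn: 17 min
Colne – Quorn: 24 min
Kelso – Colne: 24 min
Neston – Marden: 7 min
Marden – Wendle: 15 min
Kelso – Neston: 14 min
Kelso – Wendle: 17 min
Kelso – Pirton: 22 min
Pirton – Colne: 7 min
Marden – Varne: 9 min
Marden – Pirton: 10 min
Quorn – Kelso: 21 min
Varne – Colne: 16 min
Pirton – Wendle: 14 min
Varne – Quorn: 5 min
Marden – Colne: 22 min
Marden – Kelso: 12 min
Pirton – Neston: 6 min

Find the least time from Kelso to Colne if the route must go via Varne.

30 min

Shortest Kelso→Varne: Kelso → Varne = 14
Best Varne to Colne: Varne → Colne costing 16
Total via Varne: 14 + 16 = 30 min.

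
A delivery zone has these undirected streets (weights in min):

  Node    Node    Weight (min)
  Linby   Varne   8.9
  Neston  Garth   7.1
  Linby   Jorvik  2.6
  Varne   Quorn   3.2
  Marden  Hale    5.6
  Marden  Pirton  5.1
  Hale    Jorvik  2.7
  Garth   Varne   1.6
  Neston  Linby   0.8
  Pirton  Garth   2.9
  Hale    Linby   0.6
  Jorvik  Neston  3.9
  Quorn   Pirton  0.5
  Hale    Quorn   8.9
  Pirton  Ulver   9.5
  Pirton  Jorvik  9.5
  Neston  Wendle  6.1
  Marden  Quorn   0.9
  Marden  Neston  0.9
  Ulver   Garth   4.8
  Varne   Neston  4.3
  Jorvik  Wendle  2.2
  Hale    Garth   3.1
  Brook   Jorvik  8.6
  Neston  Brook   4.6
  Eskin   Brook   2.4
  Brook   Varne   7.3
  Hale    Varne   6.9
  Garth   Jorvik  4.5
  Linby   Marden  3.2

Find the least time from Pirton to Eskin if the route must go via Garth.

Shortest Pirton→Garth: Pirton–Garth = 2.9
Shortest Garth→Eskin: Garth–Varne–Brook–Eskin = 11.3
Total via Garth: 2.9 + 11.3 = 14.2 min.

14.2 min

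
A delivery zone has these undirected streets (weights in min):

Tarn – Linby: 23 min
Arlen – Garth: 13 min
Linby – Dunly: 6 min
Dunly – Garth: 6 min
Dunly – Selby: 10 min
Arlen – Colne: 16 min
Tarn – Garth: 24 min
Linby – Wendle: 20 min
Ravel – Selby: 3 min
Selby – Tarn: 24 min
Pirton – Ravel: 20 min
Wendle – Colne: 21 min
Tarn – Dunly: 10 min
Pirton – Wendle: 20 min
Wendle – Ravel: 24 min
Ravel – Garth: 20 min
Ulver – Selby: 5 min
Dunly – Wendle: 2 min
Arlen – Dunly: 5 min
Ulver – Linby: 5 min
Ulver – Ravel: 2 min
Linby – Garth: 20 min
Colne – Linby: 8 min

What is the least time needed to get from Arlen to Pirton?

Compare a few routes:
Arlen → Dunly → Linby → Ulver → Ravel → Pirton: 5+6+5+2+20 = 38
Arlen → Dunly → Selby → Ravel → Pirton: 5+10+3+20 = 38
Arlen → Dunly → Wendle → Pirton: 5+2+20 = 27
Arlen → Garth → Dunly → Wendle → Pirton: 13+6+2+20 = 41
The minimum is 27 min via Arlen → Dunly → Wendle → Pirton.

27 min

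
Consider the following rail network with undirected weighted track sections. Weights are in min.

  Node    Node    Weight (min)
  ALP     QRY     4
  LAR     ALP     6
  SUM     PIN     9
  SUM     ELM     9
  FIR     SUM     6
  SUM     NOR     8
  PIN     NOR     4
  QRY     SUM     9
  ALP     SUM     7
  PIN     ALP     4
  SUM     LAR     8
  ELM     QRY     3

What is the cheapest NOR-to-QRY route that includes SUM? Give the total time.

Best NOR to SUM: NOR → SUM costing 8
Best SUM to QRY: SUM → QRY costing 9
Total via SUM: 8 + 9 = 17 min.

17 min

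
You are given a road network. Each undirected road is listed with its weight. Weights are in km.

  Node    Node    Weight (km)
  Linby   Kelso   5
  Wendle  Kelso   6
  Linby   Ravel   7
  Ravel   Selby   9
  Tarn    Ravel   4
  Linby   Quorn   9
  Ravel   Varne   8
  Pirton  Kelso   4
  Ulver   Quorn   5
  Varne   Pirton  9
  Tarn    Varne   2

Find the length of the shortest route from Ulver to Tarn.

25 km

Compare a few routes:
Ulver → Quorn → Linby → Ravel → Varne → Tarn: 5+9+7+8+2 = 31
Ulver → Quorn → Linby → Kelso → Pirton → Varne → Ravel → Tarn: 5+9+5+4+9+8+4 = 44
Ulver → Quorn → Linby → Ravel → Tarn: 5+9+7+4 = 25
Ulver → Quorn → Linby → Kelso → Pirton → Varne → Tarn: 5+9+5+4+9+2 = 34
Cheapest is Ulver → Quorn → Linby → Ravel → Tarn at 25 km.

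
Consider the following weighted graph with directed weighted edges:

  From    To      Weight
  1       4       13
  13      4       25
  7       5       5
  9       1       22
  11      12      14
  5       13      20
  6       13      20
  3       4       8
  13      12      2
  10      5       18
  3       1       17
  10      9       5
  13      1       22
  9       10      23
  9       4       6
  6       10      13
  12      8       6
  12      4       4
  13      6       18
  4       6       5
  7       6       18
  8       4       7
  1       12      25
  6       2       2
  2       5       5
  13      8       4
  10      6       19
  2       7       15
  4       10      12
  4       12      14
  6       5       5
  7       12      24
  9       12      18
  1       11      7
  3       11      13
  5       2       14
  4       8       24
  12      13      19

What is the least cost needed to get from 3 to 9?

25

Running Dijkstra from 3:
3: 0
4: 8  (via 3)
6: 13  (via 4)
11: 13  (via 3)
2: 15  (via 6)
1: 17  (via 3)
5: 18  (via 6)
10: 20  (via 4)
12: 22  (via 4)
9: 25  (via 10)
Shortest route: 3–4–10–9 = 25.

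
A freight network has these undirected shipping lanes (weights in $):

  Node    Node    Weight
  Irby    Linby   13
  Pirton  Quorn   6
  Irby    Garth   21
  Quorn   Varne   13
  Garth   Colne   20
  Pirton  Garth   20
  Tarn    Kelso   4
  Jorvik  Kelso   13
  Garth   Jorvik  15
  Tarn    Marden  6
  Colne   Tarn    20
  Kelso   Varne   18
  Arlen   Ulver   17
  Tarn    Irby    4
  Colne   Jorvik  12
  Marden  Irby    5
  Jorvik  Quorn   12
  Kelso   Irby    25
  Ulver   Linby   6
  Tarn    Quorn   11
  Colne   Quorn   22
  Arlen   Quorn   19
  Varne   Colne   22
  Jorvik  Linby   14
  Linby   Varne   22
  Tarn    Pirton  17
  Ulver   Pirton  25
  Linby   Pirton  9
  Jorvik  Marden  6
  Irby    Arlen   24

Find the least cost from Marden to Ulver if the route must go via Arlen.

$46

Best Marden to Arlen: Marden → Irby → Arlen costing 29
Shortest Arlen→Ulver: Arlen → Ulver = 17
Total via Arlen: 29 + 17 = $46.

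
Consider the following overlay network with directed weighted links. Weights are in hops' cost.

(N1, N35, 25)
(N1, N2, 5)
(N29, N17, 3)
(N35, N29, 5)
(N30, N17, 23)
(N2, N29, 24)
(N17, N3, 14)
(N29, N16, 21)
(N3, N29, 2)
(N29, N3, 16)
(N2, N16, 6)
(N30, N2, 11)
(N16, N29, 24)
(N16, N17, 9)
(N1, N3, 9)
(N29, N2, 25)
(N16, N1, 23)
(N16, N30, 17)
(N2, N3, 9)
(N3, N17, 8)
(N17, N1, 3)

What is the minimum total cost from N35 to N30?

39 hops' cost

Candidate routes:
N35 → N29 → N16 → N30: 5+21+17 = 43
N35 → N29 → N17 → N1 → N2 → N16 → N30: 5+3+3+5+6+17 = 39
N35 → N29 → N2 → N16 → N30: 5+25+6+17 = 53
Cheapest is N35 → N29 → N17 → N1 → N2 → N16 → N30 at 39 hops' cost.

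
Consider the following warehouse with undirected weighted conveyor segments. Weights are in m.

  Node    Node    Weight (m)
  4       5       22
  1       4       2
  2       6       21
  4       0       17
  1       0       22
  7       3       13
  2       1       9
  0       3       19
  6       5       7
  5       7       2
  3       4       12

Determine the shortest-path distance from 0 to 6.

41 m

Compare a few routes:
0–4–5–6: 17+22+7 = 46
0–3–7–5–6: 19+13+2+7 = 41
The minimum is 41 m via 0–3–7–5–6.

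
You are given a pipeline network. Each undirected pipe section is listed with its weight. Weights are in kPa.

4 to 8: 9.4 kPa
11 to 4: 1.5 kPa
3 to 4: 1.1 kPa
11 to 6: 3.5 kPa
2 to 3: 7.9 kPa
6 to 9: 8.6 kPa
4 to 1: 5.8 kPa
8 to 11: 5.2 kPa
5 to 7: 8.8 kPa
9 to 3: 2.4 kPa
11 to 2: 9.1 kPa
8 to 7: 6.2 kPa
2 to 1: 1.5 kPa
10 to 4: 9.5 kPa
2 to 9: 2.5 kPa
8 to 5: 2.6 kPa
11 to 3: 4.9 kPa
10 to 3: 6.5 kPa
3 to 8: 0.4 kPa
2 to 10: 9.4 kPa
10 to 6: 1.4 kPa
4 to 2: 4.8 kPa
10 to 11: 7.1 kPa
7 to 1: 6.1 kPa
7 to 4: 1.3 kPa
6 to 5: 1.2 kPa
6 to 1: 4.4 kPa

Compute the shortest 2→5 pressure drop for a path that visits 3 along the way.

Best 2 to 3: 2 → 9 → 3 costing 4.9
Best 3 to 5: 3 → 8 → 5 costing 3
Total via 3: 4.9 + 3 = 7.9 kPa.

7.9 kPa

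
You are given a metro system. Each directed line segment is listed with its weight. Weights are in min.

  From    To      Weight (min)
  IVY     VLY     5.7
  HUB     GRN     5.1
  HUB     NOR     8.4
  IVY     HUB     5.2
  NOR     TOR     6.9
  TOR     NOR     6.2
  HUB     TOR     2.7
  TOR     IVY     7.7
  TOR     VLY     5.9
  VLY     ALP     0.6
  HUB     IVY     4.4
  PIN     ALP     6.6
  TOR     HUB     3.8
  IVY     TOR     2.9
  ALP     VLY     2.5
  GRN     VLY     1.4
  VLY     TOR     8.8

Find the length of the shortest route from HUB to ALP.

7.1 min

Shortest distances from HUB:
HUB: 0
TOR: 2.7  (via HUB)
IVY: 4.4  (via HUB)
GRN: 5.1  (via HUB)
VLY: 6.5  (via GRN)
ALP: 7.1  (via VLY)
Shortest route: HUB–GRN–VLY–ALP = 7.1 min.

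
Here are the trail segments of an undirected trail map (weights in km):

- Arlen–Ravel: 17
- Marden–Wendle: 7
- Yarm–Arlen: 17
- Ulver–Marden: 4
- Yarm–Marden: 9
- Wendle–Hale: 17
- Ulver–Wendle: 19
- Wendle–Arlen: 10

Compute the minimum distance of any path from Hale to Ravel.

44 km

Shortest distances from Hale:
Hale: 0
Wendle: 17  (via Hale)
Marden: 24  (via Wendle)
Arlen: 27  (via Wendle)
Ulver: 28  (via Marden)
Yarm: 33  (via Marden)
Ravel: 44  (via Arlen)
Shortest route: Hale → Wendle → Arlen → Ravel = 44 km.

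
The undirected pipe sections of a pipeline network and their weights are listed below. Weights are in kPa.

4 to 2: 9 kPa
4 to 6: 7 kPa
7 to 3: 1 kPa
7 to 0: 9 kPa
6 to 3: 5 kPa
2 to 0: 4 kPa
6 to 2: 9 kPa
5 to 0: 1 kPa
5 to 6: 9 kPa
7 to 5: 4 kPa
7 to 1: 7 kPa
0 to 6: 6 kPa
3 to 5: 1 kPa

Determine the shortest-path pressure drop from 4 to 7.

13 kPa

Compare a few routes:
4–6–0–5–3–7: 7+6+1+1+1 = 16
4–2–0–5–3–7: 9+4+1+1+1 = 16
4–6–3–7: 7+5+1 = 13
4–6–3–5–7: 7+5+1+4 = 17
The minimum is 13 kPa via 4–6–3–7.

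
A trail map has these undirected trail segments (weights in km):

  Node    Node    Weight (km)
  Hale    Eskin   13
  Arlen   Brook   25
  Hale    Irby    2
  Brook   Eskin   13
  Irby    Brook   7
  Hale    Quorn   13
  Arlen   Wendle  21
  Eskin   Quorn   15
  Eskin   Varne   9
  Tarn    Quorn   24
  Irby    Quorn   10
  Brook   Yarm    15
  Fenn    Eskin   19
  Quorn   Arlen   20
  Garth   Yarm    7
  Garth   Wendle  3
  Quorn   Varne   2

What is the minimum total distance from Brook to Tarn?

Enumerating some paths:
Brook - Irby - Quorn - Tarn: 7+10+24 = 41
Brook - Eskin - Varne - Quorn - Tarn: 13+9+2+24 = 48
Brook - Irby - Hale - Quorn - Tarn: 7+2+13+24 = 46
Cheapest is Brook - Irby - Quorn - Tarn at 41 km.

41 km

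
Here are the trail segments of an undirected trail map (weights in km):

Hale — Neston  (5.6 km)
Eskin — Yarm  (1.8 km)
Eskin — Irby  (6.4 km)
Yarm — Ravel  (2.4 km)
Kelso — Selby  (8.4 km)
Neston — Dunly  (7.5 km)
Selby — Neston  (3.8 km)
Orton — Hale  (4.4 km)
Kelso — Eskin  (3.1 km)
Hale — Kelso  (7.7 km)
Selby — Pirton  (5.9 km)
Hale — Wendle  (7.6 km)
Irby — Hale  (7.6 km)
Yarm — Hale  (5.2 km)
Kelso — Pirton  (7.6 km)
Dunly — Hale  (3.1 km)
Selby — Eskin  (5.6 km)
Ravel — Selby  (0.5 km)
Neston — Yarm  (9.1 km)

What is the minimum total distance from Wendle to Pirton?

Enumerating some paths:
Wendle - Hale - Neston - Selby - Pirton: 7.6+5.6+3.8+5.9 = 22.9
Wendle - Hale - Kelso - Pirton: 7.6+7.7+7.6 = 22.9
Wendle - Hale - Yarm - Eskin - Kelso - Pirton: 7.6+5.2+1.8+3.1+7.6 = 25.3
Wendle - Hale - Yarm - Ravel - Selby - Pirton: 7.6+5.2+2.4+0.5+5.9 = 21.6
The minimum is 21.6 km via Wendle - Hale - Yarm - Ravel - Selby - Pirton.

21.6 km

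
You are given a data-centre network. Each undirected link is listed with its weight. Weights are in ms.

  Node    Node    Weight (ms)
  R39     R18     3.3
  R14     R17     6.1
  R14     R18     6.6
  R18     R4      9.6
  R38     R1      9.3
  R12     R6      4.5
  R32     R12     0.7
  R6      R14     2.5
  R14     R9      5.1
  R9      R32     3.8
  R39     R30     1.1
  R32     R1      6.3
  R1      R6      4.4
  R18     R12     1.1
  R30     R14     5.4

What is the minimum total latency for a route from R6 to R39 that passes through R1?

15.8 ms

Shortest R6→R1: R6 → R1 = 4.4
Shortest R1→R39: R1 → R32 → R12 → R18 → R39 = 11.4
Total via R1: 4.4 + 11.4 = 15.8 ms.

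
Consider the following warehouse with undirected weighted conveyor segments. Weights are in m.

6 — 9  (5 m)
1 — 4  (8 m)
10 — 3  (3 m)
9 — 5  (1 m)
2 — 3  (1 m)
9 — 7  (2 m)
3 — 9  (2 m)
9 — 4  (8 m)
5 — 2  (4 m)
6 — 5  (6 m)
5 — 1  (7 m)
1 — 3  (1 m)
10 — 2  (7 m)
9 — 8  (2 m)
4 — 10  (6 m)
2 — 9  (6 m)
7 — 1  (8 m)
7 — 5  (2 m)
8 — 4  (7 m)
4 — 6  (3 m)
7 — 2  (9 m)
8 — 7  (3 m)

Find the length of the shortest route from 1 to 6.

8 m

Enumerating some paths:
1 → 3 → 9 → 5 → 6: 1+2+1+6 = 10
1 → 4 → 6: 8+3 = 11
1 → 3 → 9 → 6: 1+2+5 = 8
1 → 3 → 2 → 5 → 9 → 6: 1+1+4+1+5 = 12
The minimum is 8 m via 1 → 3 → 9 → 6.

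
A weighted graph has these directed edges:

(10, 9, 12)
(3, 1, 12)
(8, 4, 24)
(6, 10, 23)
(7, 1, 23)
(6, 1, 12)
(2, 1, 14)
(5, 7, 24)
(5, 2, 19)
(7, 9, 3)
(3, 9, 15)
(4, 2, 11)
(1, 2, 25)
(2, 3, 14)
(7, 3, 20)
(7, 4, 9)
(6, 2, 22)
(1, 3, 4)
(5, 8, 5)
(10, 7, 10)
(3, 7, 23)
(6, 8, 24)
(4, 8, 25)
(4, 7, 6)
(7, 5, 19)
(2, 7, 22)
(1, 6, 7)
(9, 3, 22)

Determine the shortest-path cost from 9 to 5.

Candidate routes:
9 - 3 - 7 - 5: 22+23+19 = 64
9 - 3 - 1 - 6 - 10 - 7 - 5: 22+12+7+23+10+19 = 93
The minimum is 64 via 9 - 3 - 7 - 5.

64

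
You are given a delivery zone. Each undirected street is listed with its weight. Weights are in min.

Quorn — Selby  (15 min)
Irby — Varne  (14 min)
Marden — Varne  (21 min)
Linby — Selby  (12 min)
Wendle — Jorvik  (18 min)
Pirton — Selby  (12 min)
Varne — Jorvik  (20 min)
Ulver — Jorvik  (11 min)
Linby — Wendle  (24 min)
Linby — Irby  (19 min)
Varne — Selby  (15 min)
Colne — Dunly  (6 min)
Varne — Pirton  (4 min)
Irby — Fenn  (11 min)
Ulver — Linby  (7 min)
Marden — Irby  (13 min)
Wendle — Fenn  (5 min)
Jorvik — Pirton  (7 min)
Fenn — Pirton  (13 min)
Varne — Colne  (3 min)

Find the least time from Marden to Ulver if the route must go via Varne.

43 min

Shortest Marden→Varne: Marden → Varne = 21
Shortest Varne→Ulver: Varne → Pirton → Jorvik → Ulver = 22
Total via Varne: 21 + 22 = 43 min.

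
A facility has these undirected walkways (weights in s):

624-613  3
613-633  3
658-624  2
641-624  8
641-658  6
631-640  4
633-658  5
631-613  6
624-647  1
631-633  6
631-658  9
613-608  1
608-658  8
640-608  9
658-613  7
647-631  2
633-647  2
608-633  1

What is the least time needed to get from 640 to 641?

Shortest distances from 640:
640: 0
631: 4  (via 640)
647: 6  (via 631)
624: 7  (via 647)
633: 8  (via 647)
608: 9  (via 640)
658: 9  (via 624)
613: 10  (via 631)
641: 15  (via 624)
Shortest route: 640–631–647–624–641 = 15 s.

15 s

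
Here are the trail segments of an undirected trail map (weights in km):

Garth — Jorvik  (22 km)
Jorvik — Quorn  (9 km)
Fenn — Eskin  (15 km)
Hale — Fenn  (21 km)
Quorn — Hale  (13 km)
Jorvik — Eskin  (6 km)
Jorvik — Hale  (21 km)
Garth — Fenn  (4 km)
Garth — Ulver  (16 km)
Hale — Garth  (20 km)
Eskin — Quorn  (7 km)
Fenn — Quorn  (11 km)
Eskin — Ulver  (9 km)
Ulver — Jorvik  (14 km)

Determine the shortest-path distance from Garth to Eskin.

Enumerating some paths:
Garth → Fenn → Eskin: 4+15 = 19
Garth → Fenn → Quorn → Eskin: 4+11+7 = 22
The minimum is 19 km via Garth → Fenn → Eskin.

19 km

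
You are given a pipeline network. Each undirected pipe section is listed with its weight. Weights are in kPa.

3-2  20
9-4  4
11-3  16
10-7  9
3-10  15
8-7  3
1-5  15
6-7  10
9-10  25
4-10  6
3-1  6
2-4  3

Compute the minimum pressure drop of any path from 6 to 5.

55 kPa

Running Dijkstra from 6:
6: 0
7: 10  (via 6)
8: 13  (via 7)
10: 19  (via 7)
4: 25  (via 10)
2: 28  (via 4)
9: 29  (via 4)
3: 34  (via 10)
1: 40  (via 3)
11: 50  (via 3)
5: 55  (via 1)
Shortest route: 6–7–10–3–1–5 = 55 kPa.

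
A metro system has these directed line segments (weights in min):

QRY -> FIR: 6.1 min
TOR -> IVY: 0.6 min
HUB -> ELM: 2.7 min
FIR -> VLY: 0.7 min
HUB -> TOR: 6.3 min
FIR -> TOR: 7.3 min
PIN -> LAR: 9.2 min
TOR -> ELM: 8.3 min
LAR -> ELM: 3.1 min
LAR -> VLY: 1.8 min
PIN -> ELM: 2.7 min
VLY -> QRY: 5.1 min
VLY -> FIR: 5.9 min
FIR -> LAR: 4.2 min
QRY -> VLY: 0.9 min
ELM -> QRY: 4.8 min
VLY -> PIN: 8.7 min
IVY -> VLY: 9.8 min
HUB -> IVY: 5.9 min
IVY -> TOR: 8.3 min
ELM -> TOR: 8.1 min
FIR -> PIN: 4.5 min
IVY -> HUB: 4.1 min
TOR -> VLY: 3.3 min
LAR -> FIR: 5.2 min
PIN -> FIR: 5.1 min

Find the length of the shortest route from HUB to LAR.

Enumerating some paths:
HUB → ELM → QRY → VLY → FIR → LAR: 2.7+4.8+0.9+5.9+4.2 = 18.5
HUB → TOR → VLY → FIR → LAR: 6.3+3.3+5.9+4.2 = 19.7
HUB → ELM → QRY → FIR → LAR: 2.7+4.8+6.1+4.2 = 17.8
The minimum is 17.8 min via HUB → ELM → QRY → FIR → LAR.

17.8 min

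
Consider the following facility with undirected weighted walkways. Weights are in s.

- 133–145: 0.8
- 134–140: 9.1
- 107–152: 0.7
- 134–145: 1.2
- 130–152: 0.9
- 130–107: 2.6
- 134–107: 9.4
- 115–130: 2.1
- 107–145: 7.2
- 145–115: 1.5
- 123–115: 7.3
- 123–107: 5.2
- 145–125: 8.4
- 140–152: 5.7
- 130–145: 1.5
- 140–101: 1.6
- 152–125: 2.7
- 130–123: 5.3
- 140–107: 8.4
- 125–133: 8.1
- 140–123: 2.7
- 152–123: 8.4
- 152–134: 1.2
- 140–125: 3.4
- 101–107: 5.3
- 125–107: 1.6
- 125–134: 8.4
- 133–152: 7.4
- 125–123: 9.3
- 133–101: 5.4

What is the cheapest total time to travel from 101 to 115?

Candidate routes:
101 → 107 → 152 → 130 → 115: 5.3+0.7+0.9+2.1 = 9
101 → 133 → 145 → 115: 5.4+0.8+1.5 = 7.7
The minimum is 7.7 s via 101 → 133 → 145 → 115.

7.7 s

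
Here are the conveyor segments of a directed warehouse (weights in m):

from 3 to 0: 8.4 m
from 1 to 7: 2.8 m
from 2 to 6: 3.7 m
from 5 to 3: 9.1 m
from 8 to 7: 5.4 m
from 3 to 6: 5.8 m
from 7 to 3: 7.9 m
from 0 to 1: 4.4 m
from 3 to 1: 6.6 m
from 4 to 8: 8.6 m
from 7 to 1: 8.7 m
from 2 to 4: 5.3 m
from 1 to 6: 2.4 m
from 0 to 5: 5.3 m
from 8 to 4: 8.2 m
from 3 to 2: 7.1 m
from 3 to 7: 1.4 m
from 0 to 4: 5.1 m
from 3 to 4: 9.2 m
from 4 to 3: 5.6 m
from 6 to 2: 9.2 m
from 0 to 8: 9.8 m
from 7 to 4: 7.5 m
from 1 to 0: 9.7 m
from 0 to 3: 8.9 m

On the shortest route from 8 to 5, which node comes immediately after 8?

7

Compare a few routes:
8–7–3–0–5: 5.4+7.9+8.4+5.3 = 27
8–7–1–0–5: 5.4+8.7+9.7+5.3 = 29.1
8–4–3–0–5: 8.2+5.6+8.4+5.3 = 27.5
Cheapest is 8–7–3–0–5 at 27 m.
So from 8 the first move is to 7.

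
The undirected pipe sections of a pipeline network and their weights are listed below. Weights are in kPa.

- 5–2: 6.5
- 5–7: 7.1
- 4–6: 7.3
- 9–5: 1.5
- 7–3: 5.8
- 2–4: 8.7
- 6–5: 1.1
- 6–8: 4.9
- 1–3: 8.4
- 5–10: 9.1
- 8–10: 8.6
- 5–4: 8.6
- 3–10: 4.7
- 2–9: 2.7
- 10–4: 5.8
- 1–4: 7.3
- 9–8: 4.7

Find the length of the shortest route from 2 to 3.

17.1 kPa

Enumerating some paths:
2–9–5–7–3: 2.7+1.5+7.1+5.8 = 17.1
2–9–5–10–3: 2.7+1.5+9.1+4.7 = 18
2–5–7–3: 6.5+7.1+5.8 = 19.4
2–4–10–3: 8.7+5.8+4.7 = 19.2
The minimum is 17.1 kPa via 2–9–5–7–3.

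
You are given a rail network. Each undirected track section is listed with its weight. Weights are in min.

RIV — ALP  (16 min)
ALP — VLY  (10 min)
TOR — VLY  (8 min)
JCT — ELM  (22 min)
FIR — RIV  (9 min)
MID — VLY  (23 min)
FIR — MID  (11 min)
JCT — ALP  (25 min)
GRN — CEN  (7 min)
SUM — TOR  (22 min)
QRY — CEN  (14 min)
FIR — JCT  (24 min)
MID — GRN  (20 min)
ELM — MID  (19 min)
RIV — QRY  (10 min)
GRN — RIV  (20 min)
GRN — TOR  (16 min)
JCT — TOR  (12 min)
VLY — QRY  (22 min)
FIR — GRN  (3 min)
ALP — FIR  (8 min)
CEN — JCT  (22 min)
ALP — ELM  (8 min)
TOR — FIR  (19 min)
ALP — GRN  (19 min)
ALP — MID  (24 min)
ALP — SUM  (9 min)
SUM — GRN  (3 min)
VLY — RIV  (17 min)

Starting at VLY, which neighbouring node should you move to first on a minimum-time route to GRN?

Enumerating some paths:
VLY → TOR → GRN: 8+16 = 24
VLY → ALP → FIR → GRN: 10+8+3 = 21
VLY → RIV → FIR → GRN: 17+9+3 = 29
VLY → ALP → SUM → GRN: 10+9+3 = 22
Cheapest is VLY → ALP → FIR → GRN at 21 min.
So from VLY the first move is to ALP.

ALP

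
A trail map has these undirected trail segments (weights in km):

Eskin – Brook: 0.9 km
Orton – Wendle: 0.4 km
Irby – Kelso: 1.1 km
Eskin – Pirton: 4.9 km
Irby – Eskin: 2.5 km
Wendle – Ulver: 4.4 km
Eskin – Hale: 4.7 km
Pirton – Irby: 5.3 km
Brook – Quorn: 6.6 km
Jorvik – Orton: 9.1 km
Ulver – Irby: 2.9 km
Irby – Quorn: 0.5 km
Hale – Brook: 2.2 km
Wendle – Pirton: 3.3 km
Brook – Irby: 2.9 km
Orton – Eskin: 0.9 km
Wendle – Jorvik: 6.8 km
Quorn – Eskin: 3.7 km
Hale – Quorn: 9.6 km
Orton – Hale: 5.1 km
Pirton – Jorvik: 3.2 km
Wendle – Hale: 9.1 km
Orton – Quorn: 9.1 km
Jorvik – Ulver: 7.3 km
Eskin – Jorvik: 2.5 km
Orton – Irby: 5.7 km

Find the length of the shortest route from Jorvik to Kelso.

6.1 km

Shortest distances from Jorvik:
Jorvik: 0
Eskin: 2.5  (via Jorvik)
Pirton: 3.2  (via Jorvik)
Brook: 3.4  (via Eskin)
Orton: 3.4  (via Eskin)
Wendle: 3.8  (via Orton)
Irby: 5  (via Eskin)
Quorn: 5.5  (via Irby)
Hale: 5.6  (via Brook)
Kelso: 6.1  (via Irby)
Shortest route: Jorvik → Eskin → Irby → Kelso = 6.1 km.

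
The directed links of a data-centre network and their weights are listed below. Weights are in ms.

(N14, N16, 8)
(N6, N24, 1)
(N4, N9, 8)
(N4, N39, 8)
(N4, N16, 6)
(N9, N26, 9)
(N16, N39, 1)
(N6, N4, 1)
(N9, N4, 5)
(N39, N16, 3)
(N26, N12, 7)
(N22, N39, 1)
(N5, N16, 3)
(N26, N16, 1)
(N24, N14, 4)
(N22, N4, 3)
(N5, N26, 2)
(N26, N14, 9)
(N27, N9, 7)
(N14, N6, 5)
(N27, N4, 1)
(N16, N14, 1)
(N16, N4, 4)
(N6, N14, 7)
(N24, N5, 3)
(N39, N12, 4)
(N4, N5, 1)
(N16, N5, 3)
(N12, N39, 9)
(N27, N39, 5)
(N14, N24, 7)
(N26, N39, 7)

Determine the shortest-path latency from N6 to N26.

4 ms

Candidate routes:
N6 - N24 - N5 - N26: 1+3+2 = 6
N6 - N4 - N5 - N26: 1+1+2 = 4
The minimum is 4 ms via N6 - N4 - N5 - N26.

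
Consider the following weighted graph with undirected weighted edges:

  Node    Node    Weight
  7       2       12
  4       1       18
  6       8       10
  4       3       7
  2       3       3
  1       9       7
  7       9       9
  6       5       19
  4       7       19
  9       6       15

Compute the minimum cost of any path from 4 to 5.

Enumerating some paths:
4 - 1 - 9 - 6 - 5: 18+7+15+19 = 59
4 - 7 - 9 - 6 - 5: 19+9+15+19 = 62
Cheapest is 4 - 1 - 9 - 6 - 5 at 59.

59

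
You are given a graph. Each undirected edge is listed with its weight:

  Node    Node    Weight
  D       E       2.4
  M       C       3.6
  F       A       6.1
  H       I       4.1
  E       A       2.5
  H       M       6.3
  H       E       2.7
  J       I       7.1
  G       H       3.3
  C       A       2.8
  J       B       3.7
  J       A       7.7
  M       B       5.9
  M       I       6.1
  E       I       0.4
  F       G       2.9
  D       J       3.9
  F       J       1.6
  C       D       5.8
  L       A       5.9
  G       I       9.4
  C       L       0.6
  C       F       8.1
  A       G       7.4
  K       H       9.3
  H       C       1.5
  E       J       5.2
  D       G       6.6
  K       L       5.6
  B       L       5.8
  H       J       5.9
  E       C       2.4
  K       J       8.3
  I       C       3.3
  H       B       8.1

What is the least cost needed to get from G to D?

Settle nodes by increasing distance from G:
G: 0
F: 2.9  (via G)
H: 3.3  (via G)
J: 4.5  (via F)
C: 4.8  (via H)
L: 5.4  (via C)
E: 6  (via H)
I: 6.4  (via E)
D: 6.6  (via G)
Shortest route: G → D = 6.6.

6.6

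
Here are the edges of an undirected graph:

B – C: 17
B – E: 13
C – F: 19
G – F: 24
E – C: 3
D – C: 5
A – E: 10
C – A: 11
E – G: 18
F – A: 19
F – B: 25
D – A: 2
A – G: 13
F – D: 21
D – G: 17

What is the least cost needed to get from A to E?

Enumerating some paths:
A–C–E: 11+3 = 14
A–E: 10 = 10
Cheapest is A–E at 10.

10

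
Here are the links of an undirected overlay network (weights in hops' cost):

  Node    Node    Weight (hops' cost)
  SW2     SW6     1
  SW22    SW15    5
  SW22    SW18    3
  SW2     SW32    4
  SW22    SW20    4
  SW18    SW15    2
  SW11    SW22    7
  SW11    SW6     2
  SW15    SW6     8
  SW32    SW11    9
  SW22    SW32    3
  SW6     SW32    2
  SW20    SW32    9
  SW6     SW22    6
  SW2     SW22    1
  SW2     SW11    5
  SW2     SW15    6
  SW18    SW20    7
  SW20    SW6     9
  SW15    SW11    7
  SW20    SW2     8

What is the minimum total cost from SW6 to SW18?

Candidate routes:
SW6 → SW32 → SW22 → SW18: 2+3+3 = 8
SW6 → SW2 → SW22 → SW18: 1+1+3 = 5
The minimum is 5 hops' cost via SW6 → SW2 → SW22 → SW18.

5 hops' cost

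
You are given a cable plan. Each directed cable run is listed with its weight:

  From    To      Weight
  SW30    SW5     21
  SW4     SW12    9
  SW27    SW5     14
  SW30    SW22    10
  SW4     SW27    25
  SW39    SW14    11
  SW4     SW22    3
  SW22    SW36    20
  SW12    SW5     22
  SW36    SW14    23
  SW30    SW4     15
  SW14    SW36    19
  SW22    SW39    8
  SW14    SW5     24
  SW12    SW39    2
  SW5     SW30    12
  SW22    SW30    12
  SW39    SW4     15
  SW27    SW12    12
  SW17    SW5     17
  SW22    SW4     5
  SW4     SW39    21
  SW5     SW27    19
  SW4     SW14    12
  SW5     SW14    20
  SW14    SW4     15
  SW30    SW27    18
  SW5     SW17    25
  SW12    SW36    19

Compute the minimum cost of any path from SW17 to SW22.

Shortest distances from SW17:
SW17: 0
SW5: 17  (via SW17)
SW30: 29  (via SW5)
SW27: 36  (via SW5)
SW14: 37  (via SW5)
SW22: 39  (via SW30)
Shortest route: SW17 → SW5 → SW30 → SW22 = 39.

39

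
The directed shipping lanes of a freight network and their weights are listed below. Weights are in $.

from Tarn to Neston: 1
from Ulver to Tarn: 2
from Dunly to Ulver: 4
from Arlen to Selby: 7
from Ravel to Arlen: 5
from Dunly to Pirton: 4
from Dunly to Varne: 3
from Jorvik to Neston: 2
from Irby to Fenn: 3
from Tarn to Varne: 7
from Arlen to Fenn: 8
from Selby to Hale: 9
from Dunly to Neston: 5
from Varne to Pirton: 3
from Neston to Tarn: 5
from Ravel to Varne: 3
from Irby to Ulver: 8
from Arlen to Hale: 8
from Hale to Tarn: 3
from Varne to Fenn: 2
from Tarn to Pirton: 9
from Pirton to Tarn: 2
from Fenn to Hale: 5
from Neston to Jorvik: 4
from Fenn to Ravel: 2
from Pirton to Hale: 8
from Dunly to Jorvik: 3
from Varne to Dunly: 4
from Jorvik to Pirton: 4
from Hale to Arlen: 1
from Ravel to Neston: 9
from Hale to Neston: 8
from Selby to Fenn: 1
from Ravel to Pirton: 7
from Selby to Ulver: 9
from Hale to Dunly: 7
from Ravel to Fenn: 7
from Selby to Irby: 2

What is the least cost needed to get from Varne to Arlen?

$8

Compare a few routes:
Varne → Fenn → Ravel → Arlen: 2+2+5 = 9
Varne → Fenn → Hale → Arlen: 2+5+1 = 8
The minimum is $8 via Varne → Fenn → Hale → Arlen.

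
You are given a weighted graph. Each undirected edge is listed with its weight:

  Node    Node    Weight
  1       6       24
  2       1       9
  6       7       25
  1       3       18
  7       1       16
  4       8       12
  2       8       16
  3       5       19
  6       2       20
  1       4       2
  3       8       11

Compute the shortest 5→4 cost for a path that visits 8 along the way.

Best 5 to 8: 5 → 3 → 8 costing 30
Shortest 8→4: 8 → 4 = 12
Total via 8: 30 + 12 = 42.

42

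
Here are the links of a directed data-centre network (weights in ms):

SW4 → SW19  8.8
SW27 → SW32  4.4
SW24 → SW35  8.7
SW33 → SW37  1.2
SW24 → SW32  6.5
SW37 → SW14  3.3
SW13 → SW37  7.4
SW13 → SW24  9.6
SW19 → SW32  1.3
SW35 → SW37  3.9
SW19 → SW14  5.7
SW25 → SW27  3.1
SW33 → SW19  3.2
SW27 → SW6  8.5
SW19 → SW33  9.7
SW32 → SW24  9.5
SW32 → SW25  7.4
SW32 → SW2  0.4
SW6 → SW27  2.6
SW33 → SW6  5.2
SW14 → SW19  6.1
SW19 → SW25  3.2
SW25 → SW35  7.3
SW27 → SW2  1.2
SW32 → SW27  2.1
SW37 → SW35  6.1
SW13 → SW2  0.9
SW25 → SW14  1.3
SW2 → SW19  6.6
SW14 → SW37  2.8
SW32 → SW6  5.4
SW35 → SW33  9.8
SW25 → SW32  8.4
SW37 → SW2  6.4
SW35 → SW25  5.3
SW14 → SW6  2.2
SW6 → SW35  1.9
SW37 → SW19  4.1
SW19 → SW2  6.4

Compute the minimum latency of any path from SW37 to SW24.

Running Dijkstra from SW37:
SW37: 0
SW14: 3.3  (via SW37)
SW19: 4.1  (via SW37)
SW32: 5.4  (via SW19)
SW6: 5.5  (via SW14)
SW2: 5.8  (via SW32)
SW35: 6.1  (via SW37)
SW25: 7.3  (via SW19)
SW27: 7.5  (via SW32)
SW33: 13.8  (via SW19)
SW24: 14.9  (via SW32)
Shortest route: SW37–SW19–SW32–SW24 = 14.9 ms.

14.9 ms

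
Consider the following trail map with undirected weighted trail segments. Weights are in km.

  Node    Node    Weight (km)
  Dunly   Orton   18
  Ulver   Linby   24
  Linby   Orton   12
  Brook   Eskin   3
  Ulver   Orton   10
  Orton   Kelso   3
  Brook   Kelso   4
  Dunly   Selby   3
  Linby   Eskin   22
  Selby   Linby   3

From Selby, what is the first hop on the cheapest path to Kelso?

Enumerating some paths:
Selby → Linby → Orton → Kelso: 3+12+3 = 18
Selby → Dunly → Orton → Kelso: 3+18+3 = 24
Selby → Linby → Ulver → Orton → Kelso: 3+24+10+3 = 40
Selby → Linby → Eskin → Brook → Kelso: 3+22+3+4 = 32
Cheapest is Selby → Linby → Orton → Kelso at 18 km.
So from Selby the first move is to Linby.

Linby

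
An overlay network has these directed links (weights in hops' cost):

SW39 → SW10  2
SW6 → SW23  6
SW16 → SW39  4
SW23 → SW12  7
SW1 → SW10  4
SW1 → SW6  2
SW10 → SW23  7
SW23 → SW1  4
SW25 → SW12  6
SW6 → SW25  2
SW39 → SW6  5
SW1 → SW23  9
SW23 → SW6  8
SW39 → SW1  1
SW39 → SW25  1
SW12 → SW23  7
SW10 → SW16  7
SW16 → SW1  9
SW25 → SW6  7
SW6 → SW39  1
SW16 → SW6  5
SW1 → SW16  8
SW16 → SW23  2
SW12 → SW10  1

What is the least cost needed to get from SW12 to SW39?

12 hops' cost

Candidate routes:
SW12 → SW10 → SW16 → SW6 → SW39: 1+7+5+1 = 14
SW12 → SW23 → SW1 → SW6 → SW39: 7+4+2+1 = 14
SW12 → SW10 → SW23 → SW1 → SW6 → SW39: 1+7+4+2+1 = 15
SW12 → SW10 → SW16 → SW39: 1+7+4 = 12
The minimum is 12 hops' cost via SW12 → SW10 → SW16 → SW39.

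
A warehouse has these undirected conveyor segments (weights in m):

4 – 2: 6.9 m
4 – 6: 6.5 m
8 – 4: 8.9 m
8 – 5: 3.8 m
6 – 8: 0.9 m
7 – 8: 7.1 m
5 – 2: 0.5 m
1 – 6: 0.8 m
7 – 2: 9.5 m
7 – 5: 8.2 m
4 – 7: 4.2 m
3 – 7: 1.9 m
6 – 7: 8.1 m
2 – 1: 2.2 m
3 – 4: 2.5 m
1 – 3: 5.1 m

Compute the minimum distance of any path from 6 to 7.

7.8 m

Enumerating some paths:
6 - 7: 8.1 = 8.1
6 - 1 - 3 - 7: 0.8+5.1+1.9 = 7.8
6 - 8 - 7: 0.9+7.1 = 8
6 - 4 - 7: 6.5+4.2 = 10.7
The minimum is 7.8 m via 6 - 1 - 3 - 7.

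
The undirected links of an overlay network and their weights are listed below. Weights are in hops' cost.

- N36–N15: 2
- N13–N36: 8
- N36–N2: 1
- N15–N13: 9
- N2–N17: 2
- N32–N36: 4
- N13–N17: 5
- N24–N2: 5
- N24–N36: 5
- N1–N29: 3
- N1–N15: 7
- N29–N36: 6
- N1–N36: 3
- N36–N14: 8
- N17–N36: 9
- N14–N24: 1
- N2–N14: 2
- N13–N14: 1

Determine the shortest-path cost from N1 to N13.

Candidate routes:
N1 - N36 - N24 - N14 - N13: 3+5+1+1 = 10
N1 - N36 - N13: 3+8 = 11
N1 - N36 - N2 - N14 - N13: 3+1+2+1 = 7
Cheapest is N1 - N36 - N2 - N14 - N13 at 7 hops' cost.

7 hops' cost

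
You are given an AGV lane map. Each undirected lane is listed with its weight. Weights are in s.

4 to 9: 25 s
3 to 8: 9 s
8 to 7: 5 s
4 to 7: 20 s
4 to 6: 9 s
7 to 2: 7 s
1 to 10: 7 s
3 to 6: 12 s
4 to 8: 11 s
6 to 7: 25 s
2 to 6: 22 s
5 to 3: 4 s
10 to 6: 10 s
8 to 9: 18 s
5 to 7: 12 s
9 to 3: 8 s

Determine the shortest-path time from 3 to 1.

Candidate routes:
3–6–10–1: 12+10+7 = 29
3–8–4–6–10–1: 9+11+9+10+7 = 46
Cheapest is 3–6–10–1 at 29 s.

29 s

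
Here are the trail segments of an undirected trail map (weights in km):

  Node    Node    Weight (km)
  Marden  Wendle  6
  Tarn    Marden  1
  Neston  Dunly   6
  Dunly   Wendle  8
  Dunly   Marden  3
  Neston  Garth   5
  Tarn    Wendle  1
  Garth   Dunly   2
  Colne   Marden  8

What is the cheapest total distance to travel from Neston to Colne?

Compare a few routes:
Neston - Garth - Dunly - Marden - Colne: 5+2+3+8 = 18
Neston - Dunly - Marden - Colne: 6+3+8 = 17
The minimum is 17 km via Neston - Dunly - Marden - Colne.

17 km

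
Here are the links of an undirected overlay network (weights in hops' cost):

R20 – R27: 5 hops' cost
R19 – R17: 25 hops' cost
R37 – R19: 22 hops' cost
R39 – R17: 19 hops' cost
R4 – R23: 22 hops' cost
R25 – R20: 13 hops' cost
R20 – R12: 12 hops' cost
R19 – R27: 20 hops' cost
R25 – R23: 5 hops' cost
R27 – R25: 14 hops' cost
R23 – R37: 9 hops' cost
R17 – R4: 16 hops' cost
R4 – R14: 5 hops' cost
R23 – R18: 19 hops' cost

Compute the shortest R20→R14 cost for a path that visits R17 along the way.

Shortest R20→R17: R20 → R27 → R19 → R17 = 50
Best R17 to R14: R17 → R4 → R14 costing 21
Total via R17: 50 + 21 = 71 hops' cost.

71 hops' cost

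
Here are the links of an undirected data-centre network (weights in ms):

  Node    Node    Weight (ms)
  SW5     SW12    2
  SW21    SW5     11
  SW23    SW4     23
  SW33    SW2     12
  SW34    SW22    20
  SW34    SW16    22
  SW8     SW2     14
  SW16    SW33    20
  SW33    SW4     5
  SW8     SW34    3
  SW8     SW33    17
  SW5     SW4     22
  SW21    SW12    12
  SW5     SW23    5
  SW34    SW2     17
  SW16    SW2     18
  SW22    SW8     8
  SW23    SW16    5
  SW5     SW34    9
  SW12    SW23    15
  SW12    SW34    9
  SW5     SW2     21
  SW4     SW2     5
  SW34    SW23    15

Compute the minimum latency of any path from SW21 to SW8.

23 ms

Enumerating some paths:
SW21 → SW12 → SW34 → SW8: 12+9+3 = 24
SW21 → SW5 → SW34 → SW8: 11+9+3 = 23
The minimum is 23 ms via SW21 → SW5 → SW34 → SW8.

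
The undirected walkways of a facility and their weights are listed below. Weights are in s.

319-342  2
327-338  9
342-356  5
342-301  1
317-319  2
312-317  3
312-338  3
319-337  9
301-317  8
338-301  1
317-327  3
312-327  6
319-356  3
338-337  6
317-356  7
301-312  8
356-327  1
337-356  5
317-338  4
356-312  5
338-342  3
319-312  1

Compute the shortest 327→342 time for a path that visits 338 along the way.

9 s

Best 327 to 338: 327 → 317 → 338 costing 7
Shortest 338→342: 338 → 301 → 342 = 2
Total via 338: 7 + 2 = 9 s.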